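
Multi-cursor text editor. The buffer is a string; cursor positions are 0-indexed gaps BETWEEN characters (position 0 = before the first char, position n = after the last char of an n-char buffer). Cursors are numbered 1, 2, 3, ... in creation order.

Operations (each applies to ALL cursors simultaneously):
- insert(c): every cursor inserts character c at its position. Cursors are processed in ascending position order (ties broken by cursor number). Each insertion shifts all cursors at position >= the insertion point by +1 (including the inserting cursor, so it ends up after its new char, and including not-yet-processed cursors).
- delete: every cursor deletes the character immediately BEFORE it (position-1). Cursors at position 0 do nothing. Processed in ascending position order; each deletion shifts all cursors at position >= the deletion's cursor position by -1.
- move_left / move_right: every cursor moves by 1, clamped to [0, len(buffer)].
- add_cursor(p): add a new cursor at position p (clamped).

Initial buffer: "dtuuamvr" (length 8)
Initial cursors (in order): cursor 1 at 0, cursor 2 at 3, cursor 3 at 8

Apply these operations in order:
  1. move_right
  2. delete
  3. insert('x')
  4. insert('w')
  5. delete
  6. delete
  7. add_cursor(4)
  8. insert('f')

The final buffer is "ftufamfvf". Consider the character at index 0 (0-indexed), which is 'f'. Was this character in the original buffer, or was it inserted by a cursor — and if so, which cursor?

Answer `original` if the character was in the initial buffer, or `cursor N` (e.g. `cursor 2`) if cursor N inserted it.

Answer: cursor 1

Derivation:
After op 1 (move_right): buffer="dtuuamvr" (len 8), cursors c1@1 c2@4 c3@8, authorship ........
After op 2 (delete): buffer="tuamv" (len 5), cursors c1@0 c2@2 c3@5, authorship .....
After op 3 (insert('x')): buffer="xtuxamvx" (len 8), cursors c1@1 c2@4 c3@8, authorship 1..2...3
After op 4 (insert('w')): buffer="xwtuxwamvxw" (len 11), cursors c1@2 c2@6 c3@11, authorship 11..22...33
After op 5 (delete): buffer="xtuxamvx" (len 8), cursors c1@1 c2@4 c3@8, authorship 1..2...3
After op 6 (delete): buffer="tuamv" (len 5), cursors c1@0 c2@2 c3@5, authorship .....
After op 7 (add_cursor(4)): buffer="tuamv" (len 5), cursors c1@0 c2@2 c4@4 c3@5, authorship .....
After op 8 (insert('f')): buffer="ftufamfvf" (len 9), cursors c1@1 c2@4 c4@7 c3@9, authorship 1..2..4.3
Authorship (.=original, N=cursor N): 1 . . 2 . . 4 . 3
Index 0: author = 1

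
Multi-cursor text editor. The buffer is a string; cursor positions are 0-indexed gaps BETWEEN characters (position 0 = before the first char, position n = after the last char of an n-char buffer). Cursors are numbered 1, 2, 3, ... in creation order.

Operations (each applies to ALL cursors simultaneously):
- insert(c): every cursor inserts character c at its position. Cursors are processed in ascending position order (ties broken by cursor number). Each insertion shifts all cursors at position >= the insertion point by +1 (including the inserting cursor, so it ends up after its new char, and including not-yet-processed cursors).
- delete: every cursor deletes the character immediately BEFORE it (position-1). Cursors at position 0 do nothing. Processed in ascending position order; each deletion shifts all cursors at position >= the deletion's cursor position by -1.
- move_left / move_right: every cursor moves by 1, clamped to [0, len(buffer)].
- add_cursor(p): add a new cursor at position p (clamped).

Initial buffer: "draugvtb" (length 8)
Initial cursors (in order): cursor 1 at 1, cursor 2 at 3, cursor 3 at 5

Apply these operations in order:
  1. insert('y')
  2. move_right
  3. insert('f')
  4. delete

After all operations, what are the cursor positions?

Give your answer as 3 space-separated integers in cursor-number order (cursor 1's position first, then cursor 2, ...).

After op 1 (insert('y')): buffer="dyrayugyvtb" (len 11), cursors c1@2 c2@5 c3@8, authorship .1..2..3...
After op 2 (move_right): buffer="dyrayugyvtb" (len 11), cursors c1@3 c2@6 c3@9, authorship .1..2..3...
After op 3 (insert('f')): buffer="dyrfayufgyvftb" (len 14), cursors c1@4 c2@8 c3@12, authorship .1.1.2.2.3.3..
After op 4 (delete): buffer="dyrayugyvtb" (len 11), cursors c1@3 c2@6 c3@9, authorship .1..2..3...

Answer: 3 6 9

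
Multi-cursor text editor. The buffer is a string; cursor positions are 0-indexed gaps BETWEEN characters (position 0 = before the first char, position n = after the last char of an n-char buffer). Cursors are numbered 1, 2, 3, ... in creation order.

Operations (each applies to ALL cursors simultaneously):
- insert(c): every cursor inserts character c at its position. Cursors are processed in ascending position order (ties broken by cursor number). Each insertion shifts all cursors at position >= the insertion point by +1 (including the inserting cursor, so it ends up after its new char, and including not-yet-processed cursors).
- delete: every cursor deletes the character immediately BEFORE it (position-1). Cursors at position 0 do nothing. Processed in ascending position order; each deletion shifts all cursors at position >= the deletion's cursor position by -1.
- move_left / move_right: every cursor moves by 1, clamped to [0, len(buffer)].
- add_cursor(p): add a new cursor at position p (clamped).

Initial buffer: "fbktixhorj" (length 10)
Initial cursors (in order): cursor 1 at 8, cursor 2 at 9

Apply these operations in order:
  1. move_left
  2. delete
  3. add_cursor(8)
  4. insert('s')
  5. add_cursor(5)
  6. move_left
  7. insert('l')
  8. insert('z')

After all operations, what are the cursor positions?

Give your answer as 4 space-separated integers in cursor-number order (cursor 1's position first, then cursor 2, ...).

Answer: 13 13 18 6

Derivation:
After op 1 (move_left): buffer="fbktixhorj" (len 10), cursors c1@7 c2@8, authorship ..........
After op 2 (delete): buffer="fbktixrj" (len 8), cursors c1@6 c2@6, authorship ........
After op 3 (add_cursor(8)): buffer="fbktixrj" (len 8), cursors c1@6 c2@6 c3@8, authorship ........
After op 4 (insert('s')): buffer="fbktixssrjs" (len 11), cursors c1@8 c2@8 c3@11, authorship ......12..3
After op 5 (add_cursor(5)): buffer="fbktixssrjs" (len 11), cursors c4@5 c1@8 c2@8 c3@11, authorship ......12..3
After op 6 (move_left): buffer="fbktixssrjs" (len 11), cursors c4@4 c1@7 c2@7 c3@10, authorship ......12..3
After op 7 (insert('l')): buffer="fbktlixsllsrjls" (len 15), cursors c4@5 c1@10 c2@10 c3@14, authorship ....4..1122..33
After op 8 (insert('z')): buffer="fbktlzixsllzzsrjlzs" (len 19), cursors c4@6 c1@13 c2@13 c3@18, authorship ....44..112122..333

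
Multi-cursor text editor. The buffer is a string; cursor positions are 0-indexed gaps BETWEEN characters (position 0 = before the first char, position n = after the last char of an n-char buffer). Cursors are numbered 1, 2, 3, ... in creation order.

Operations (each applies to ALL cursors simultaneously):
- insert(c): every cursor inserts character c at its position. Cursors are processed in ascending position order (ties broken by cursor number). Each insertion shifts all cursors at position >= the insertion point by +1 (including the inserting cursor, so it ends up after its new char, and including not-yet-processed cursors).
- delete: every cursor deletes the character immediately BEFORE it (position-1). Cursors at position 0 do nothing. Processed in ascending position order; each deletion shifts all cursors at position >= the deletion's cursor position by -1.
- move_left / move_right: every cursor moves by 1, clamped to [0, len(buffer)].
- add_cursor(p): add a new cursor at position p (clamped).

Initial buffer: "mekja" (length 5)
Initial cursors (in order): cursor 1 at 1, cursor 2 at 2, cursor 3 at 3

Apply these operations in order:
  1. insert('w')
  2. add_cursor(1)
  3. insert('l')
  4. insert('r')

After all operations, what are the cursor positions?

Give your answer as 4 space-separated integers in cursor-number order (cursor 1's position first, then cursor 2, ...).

After op 1 (insert('w')): buffer="mwewkwja" (len 8), cursors c1@2 c2@4 c3@6, authorship .1.2.3..
After op 2 (add_cursor(1)): buffer="mwewkwja" (len 8), cursors c4@1 c1@2 c2@4 c3@6, authorship .1.2.3..
After op 3 (insert('l')): buffer="mlwlewlkwlja" (len 12), cursors c4@2 c1@4 c2@7 c3@10, authorship .411.22.33..
After op 4 (insert('r')): buffer="mlrwlrewlrkwlrja" (len 16), cursors c4@3 c1@6 c2@10 c3@14, authorship .44111.222.333..

Answer: 6 10 14 3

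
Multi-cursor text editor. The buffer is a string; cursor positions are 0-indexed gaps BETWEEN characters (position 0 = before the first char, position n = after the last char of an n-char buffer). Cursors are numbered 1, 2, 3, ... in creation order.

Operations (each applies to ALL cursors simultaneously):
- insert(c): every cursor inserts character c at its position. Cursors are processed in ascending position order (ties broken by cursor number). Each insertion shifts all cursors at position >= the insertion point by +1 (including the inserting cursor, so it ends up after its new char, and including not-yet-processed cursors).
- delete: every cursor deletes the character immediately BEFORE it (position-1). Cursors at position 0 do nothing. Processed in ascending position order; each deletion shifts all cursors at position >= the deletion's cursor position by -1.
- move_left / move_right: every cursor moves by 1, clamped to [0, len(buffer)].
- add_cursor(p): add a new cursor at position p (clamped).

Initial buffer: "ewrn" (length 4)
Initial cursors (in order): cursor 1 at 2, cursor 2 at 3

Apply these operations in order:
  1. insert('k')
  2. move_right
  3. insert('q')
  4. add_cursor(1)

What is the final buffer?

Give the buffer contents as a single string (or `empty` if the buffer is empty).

Answer: ewkrqknq

Derivation:
After op 1 (insert('k')): buffer="ewkrkn" (len 6), cursors c1@3 c2@5, authorship ..1.2.
After op 2 (move_right): buffer="ewkrkn" (len 6), cursors c1@4 c2@6, authorship ..1.2.
After op 3 (insert('q')): buffer="ewkrqknq" (len 8), cursors c1@5 c2@8, authorship ..1.12.2
After op 4 (add_cursor(1)): buffer="ewkrqknq" (len 8), cursors c3@1 c1@5 c2@8, authorship ..1.12.2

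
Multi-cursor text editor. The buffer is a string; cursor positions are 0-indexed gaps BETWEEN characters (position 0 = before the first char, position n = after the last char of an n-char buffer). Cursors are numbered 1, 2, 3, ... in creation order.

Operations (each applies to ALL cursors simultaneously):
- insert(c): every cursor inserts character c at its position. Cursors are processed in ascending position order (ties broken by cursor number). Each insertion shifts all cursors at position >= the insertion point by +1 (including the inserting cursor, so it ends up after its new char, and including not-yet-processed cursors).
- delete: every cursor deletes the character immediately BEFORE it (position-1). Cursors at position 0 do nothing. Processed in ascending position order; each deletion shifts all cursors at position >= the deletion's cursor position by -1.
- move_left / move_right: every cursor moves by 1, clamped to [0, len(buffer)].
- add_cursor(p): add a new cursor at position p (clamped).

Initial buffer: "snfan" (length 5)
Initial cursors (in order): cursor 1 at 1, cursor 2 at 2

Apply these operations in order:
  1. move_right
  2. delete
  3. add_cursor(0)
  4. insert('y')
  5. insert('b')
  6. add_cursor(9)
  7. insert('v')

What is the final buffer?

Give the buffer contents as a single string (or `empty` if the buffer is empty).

Answer: ybvsyybbvvanv

Derivation:
After op 1 (move_right): buffer="snfan" (len 5), cursors c1@2 c2@3, authorship .....
After op 2 (delete): buffer="san" (len 3), cursors c1@1 c2@1, authorship ...
After op 3 (add_cursor(0)): buffer="san" (len 3), cursors c3@0 c1@1 c2@1, authorship ...
After op 4 (insert('y')): buffer="ysyyan" (len 6), cursors c3@1 c1@4 c2@4, authorship 3.12..
After op 5 (insert('b')): buffer="ybsyybban" (len 9), cursors c3@2 c1@7 c2@7, authorship 33.1212..
After op 6 (add_cursor(9)): buffer="ybsyybban" (len 9), cursors c3@2 c1@7 c2@7 c4@9, authorship 33.1212..
After op 7 (insert('v')): buffer="ybvsyybbvvanv" (len 13), cursors c3@3 c1@10 c2@10 c4@13, authorship 333.121212..4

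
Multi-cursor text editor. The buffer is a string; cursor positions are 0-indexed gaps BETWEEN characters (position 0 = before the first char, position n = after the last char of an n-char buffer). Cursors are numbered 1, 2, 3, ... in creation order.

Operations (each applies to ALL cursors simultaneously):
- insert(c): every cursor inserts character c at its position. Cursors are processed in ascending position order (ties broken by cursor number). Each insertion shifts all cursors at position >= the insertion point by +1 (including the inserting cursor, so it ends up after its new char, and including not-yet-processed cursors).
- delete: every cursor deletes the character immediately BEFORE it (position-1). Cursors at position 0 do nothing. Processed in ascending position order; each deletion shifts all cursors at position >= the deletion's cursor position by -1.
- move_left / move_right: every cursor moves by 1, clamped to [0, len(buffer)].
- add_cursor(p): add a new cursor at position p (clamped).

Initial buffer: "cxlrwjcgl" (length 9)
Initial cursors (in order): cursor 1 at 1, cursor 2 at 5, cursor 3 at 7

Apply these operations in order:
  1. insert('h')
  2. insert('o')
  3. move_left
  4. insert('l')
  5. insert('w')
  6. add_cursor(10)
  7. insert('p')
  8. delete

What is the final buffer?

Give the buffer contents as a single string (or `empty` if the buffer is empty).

After op 1 (insert('h')): buffer="chxlrwhjchgl" (len 12), cursors c1@2 c2@7 c3@10, authorship .1....2..3..
After op 2 (insert('o')): buffer="choxlrwhojchogl" (len 15), cursors c1@3 c2@9 c3@13, authorship .11....22..33..
After op 3 (move_left): buffer="choxlrwhojchogl" (len 15), cursors c1@2 c2@8 c3@12, authorship .11....22..33..
After op 4 (insert('l')): buffer="chloxlrwhlojchlogl" (len 18), cursors c1@3 c2@10 c3@15, authorship .111....222..333..
After op 5 (insert('w')): buffer="chlwoxlrwhlwojchlwogl" (len 21), cursors c1@4 c2@12 c3@18, authorship .1111....2222..3333..
After op 6 (add_cursor(10)): buffer="chlwoxlrwhlwojchlwogl" (len 21), cursors c1@4 c4@10 c2@12 c3@18, authorship .1111....2222..3333..
After op 7 (insert('p')): buffer="chlwpoxlrwhplwpojchlwpogl" (len 25), cursors c1@5 c4@12 c2@15 c3@22, authorship .11111....242222..33333..
After op 8 (delete): buffer="chlwoxlrwhlwojchlwogl" (len 21), cursors c1@4 c4@10 c2@12 c3@18, authorship .1111....2222..3333..

Answer: chlwoxlrwhlwojchlwogl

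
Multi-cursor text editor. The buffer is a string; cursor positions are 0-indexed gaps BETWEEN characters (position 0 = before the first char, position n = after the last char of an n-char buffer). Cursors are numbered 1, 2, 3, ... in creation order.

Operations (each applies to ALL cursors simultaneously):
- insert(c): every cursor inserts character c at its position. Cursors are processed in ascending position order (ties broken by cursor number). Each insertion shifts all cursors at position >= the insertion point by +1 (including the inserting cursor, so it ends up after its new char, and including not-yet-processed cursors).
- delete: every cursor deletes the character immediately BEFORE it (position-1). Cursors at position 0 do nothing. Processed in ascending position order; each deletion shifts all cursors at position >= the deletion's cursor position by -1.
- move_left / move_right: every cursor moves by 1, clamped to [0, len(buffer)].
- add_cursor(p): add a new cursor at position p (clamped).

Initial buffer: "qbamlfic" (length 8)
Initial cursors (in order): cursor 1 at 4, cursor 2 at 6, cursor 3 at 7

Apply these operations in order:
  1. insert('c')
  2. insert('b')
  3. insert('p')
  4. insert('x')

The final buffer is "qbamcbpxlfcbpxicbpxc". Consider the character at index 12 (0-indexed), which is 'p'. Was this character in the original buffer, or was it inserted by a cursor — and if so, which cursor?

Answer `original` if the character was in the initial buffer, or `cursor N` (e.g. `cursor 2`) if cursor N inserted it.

After op 1 (insert('c')): buffer="qbamclfcicc" (len 11), cursors c1@5 c2@8 c3@10, authorship ....1..2.3.
After op 2 (insert('b')): buffer="qbamcblfcbicbc" (len 14), cursors c1@6 c2@10 c3@13, authorship ....11..22.33.
After op 3 (insert('p')): buffer="qbamcbplfcbpicbpc" (len 17), cursors c1@7 c2@12 c3@16, authorship ....111..222.333.
After op 4 (insert('x')): buffer="qbamcbpxlfcbpxicbpxc" (len 20), cursors c1@8 c2@14 c3@19, authorship ....1111..2222.3333.
Authorship (.=original, N=cursor N): . . . . 1 1 1 1 . . 2 2 2 2 . 3 3 3 3 .
Index 12: author = 2

Answer: cursor 2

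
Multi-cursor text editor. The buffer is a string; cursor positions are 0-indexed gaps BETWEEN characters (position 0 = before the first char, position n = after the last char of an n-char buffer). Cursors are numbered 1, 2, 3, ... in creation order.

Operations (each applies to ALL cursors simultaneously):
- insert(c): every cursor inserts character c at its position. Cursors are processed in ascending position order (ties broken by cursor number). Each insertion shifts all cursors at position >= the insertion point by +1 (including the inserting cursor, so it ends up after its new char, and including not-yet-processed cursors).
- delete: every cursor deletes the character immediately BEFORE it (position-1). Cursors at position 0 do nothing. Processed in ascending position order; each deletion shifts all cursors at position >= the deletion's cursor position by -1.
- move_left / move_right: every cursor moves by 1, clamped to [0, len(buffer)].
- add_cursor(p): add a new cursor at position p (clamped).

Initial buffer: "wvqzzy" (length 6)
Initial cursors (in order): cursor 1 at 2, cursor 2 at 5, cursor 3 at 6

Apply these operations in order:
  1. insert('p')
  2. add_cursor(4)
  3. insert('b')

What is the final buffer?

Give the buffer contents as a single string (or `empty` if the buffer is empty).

After op 1 (insert('p')): buffer="wvpqzzpyp" (len 9), cursors c1@3 c2@7 c3@9, authorship ..1...2.3
After op 2 (add_cursor(4)): buffer="wvpqzzpyp" (len 9), cursors c1@3 c4@4 c2@7 c3@9, authorship ..1...2.3
After op 3 (insert('b')): buffer="wvpbqbzzpbypb" (len 13), cursors c1@4 c4@6 c2@10 c3@13, authorship ..11.4..22.33

Answer: wvpbqbzzpbypb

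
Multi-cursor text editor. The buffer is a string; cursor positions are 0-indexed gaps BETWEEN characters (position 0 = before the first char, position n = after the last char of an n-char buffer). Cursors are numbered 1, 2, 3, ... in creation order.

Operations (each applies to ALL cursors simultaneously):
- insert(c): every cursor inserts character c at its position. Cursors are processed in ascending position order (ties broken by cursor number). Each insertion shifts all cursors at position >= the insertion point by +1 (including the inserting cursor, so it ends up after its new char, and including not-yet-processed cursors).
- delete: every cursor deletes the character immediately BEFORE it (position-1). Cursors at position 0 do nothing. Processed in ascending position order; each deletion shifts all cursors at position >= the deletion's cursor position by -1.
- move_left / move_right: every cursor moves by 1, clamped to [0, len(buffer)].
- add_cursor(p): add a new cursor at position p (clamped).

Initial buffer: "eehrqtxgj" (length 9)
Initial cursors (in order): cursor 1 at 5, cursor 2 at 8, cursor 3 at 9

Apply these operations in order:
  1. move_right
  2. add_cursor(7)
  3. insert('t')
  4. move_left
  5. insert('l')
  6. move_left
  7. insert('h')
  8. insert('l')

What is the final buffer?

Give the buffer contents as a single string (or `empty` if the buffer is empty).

Answer: eehrqthlltxhlltgjtlhhlllt

Derivation:
After op 1 (move_right): buffer="eehrqtxgj" (len 9), cursors c1@6 c2@9 c3@9, authorship .........
After op 2 (add_cursor(7)): buffer="eehrqtxgj" (len 9), cursors c1@6 c4@7 c2@9 c3@9, authorship .........
After op 3 (insert('t')): buffer="eehrqttxtgjtt" (len 13), cursors c1@7 c4@9 c2@13 c3@13, authorship ......1.4..23
After op 4 (move_left): buffer="eehrqttxtgjtt" (len 13), cursors c1@6 c4@8 c2@12 c3@12, authorship ......1.4..23
After op 5 (insert('l')): buffer="eehrqtltxltgjtllt" (len 17), cursors c1@7 c4@10 c2@16 c3@16, authorship ......11.44..2233
After op 6 (move_left): buffer="eehrqtltxltgjtllt" (len 17), cursors c1@6 c4@9 c2@15 c3@15, authorship ......11.44..2233
After op 7 (insert('h')): buffer="eehrqthltxhltgjtlhhlt" (len 21), cursors c1@7 c4@11 c2@19 c3@19, authorship ......111.444..222333
After op 8 (insert('l')): buffer="eehrqthlltxhlltgjtlhhlllt" (len 25), cursors c1@8 c4@13 c2@23 c3@23, authorship ......1111.4444..22232333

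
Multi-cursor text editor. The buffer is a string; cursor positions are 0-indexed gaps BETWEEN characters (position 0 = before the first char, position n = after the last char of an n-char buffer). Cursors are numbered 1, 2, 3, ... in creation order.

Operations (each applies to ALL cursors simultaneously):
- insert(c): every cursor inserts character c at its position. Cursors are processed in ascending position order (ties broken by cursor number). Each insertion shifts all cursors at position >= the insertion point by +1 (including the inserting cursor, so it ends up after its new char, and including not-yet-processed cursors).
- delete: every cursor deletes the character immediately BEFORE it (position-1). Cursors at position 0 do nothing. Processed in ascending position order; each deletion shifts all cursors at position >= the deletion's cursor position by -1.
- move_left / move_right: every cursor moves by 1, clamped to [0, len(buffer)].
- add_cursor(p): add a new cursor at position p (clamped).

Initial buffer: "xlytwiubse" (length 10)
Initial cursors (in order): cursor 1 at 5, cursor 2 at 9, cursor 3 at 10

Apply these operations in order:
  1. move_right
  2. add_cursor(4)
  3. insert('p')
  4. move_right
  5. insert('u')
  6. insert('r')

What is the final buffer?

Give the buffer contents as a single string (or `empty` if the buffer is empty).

Answer: xlytpwuripuurbseppuurr

Derivation:
After op 1 (move_right): buffer="xlytwiubse" (len 10), cursors c1@6 c2@10 c3@10, authorship ..........
After op 2 (add_cursor(4)): buffer="xlytwiubse" (len 10), cursors c4@4 c1@6 c2@10 c3@10, authorship ..........
After op 3 (insert('p')): buffer="xlytpwipubsepp" (len 14), cursors c4@5 c1@8 c2@14 c3@14, authorship ....4..1....23
After op 4 (move_right): buffer="xlytpwipubsepp" (len 14), cursors c4@6 c1@9 c2@14 c3@14, authorship ....4..1....23
After op 5 (insert('u')): buffer="xlytpwuipuubseppuu" (len 18), cursors c4@7 c1@11 c2@18 c3@18, authorship ....4.4.1.1...2323
After op 6 (insert('r')): buffer="xlytpwuripuurbseppuurr" (len 22), cursors c4@8 c1@13 c2@22 c3@22, authorship ....4.44.1.11...232323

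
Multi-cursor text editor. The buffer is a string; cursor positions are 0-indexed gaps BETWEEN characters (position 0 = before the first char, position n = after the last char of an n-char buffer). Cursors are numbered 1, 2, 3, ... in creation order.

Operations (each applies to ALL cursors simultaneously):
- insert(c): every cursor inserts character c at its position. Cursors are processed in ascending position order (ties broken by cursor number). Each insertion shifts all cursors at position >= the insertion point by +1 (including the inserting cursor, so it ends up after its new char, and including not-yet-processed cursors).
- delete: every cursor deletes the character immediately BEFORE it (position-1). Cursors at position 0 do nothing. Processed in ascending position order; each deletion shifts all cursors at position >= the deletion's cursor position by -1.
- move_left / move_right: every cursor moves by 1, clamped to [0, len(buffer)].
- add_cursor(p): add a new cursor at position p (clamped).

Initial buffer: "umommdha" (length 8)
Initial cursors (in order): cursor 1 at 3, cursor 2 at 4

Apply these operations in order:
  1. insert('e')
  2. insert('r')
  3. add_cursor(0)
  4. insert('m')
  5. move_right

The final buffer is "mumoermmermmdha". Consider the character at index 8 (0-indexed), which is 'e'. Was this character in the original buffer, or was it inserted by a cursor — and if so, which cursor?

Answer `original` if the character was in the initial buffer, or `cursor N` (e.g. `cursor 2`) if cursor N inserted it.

After op 1 (insert('e')): buffer="umoememdha" (len 10), cursors c1@4 c2@6, authorship ...1.2....
After op 2 (insert('r')): buffer="umoermermdha" (len 12), cursors c1@5 c2@8, authorship ...11.22....
After op 3 (add_cursor(0)): buffer="umoermermdha" (len 12), cursors c3@0 c1@5 c2@8, authorship ...11.22....
After op 4 (insert('m')): buffer="mumoermmermmdha" (len 15), cursors c3@1 c1@7 c2@11, authorship 3...111.222....
After op 5 (move_right): buffer="mumoermmermmdha" (len 15), cursors c3@2 c1@8 c2@12, authorship 3...111.222....
Authorship (.=original, N=cursor N): 3 . . . 1 1 1 . 2 2 2 . . . .
Index 8: author = 2

Answer: cursor 2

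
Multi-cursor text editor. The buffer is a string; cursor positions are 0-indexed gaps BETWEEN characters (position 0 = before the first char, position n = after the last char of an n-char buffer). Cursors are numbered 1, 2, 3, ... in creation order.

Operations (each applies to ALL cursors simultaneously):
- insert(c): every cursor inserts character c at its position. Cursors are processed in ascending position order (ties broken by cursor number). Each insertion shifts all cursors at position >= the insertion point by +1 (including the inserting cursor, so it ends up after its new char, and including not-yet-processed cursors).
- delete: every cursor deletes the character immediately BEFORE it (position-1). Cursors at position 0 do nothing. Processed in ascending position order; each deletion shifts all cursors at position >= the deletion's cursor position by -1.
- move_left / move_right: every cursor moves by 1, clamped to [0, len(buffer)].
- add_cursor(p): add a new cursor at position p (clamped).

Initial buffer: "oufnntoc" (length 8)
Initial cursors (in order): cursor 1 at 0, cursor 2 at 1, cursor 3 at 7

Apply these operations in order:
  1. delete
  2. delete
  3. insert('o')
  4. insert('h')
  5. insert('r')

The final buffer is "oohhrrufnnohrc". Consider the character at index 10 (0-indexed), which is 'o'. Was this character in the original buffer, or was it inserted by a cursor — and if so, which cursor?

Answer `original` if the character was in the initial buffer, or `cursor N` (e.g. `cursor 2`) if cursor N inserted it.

Answer: cursor 3

Derivation:
After op 1 (delete): buffer="ufnntc" (len 6), cursors c1@0 c2@0 c3@5, authorship ......
After op 2 (delete): buffer="ufnnc" (len 5), cursors c1@0 c2@0 c3@4, authorship .....
After op 3 (insert('o')): buffer="ooufnnoc" (len 8), cursors c1@2 c2@2 c3@7, authorship 12....3.
After op 4 (insert('h')): buffer="oohhufnnohc" (len 11), cursors c1@4 c2@4 c3@10, authorship 1212....33.
After op 5 (insert('r')): buffer="oohhrrufnnohrc" (len 14), cursors c1@6 c2@6 c3@13, authorship 121212....333.
Authorship (.=original, N=cursor N): 1 2 1 2 1 2 . . . . 3 3 3 .
Index 10: author = 3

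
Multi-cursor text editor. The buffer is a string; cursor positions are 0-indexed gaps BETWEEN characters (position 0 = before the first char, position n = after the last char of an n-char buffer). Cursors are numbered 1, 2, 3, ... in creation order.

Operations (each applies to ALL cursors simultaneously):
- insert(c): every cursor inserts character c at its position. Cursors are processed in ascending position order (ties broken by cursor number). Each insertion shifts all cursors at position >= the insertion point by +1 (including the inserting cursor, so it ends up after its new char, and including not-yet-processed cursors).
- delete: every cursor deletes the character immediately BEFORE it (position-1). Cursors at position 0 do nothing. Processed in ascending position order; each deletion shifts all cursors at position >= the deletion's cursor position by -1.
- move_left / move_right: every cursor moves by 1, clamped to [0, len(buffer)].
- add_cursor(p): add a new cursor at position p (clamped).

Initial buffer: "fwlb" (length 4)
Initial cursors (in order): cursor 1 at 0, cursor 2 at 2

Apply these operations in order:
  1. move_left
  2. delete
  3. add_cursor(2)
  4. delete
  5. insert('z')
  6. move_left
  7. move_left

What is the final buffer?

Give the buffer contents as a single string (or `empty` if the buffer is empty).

Answer: zzwzb

Derivation:
After op 1 (move_left): buffer="fwlb" (len 4), cursors c1@0 c2@1, authorship ....
After op 2 (delete): buffer="wlb" (len 3), cursors c1@0 c2@0, authorship ...
After op 3 (add_cursor(2)): buffer="wlb" (len 3), cursors c1@0 c2@0 c3@2, authorship ...
After op 4 (delete): buffer="wb" (len 2), cursors c1@0 c2@0 c3@1, authorship ..
After op 5 (insert('z')): buffer="zzwzb" (len 5), cursors c1@2 c2@2 c3@4, authorship 12.3.
After op 6 (move_left): buffer="zzwzb" (len 5), cursors c1@1 c2@1 c3@3, authorship 12.3.
After op 7 (move_left): buffer="zzwzb" (len 5), cursors c1@0 c2@0 c3@2, authorship 12.3.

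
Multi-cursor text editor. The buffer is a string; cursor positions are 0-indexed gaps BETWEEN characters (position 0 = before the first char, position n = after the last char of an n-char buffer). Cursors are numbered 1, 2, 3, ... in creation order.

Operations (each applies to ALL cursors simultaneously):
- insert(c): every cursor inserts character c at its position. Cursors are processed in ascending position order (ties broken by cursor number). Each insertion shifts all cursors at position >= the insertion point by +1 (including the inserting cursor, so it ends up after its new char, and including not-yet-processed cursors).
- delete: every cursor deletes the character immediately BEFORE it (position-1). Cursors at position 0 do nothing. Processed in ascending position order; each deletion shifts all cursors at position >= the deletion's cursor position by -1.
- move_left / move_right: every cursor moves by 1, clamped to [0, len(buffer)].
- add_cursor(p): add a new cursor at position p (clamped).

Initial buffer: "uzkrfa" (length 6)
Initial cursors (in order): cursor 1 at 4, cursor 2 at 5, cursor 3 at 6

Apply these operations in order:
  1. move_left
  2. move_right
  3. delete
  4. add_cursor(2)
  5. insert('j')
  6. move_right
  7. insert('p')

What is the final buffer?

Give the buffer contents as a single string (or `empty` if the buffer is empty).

Answer: uzjkpjjjppp

Derivation:
After op 1 (move_left): buffer="uzkrfa" (len 6), cursors c1@3 c2@4 c3@5, authorship ......
After op 2 (move_right): buffer="uzkrfa" (len 6), cursors c1@4 c2@5 c3@6, authorship ......
After op 3 (delete): buffer="uzk" (len 3), cursors c1@3 c2@3 c3@3, authorship ...
After op 4 (add_cursor(2)): buffer="uzk" (len 3), cursors c4@2 c1@3 c2@3 c3@3, authorship ...
After op 5 (insert('j')): buffer="uzjkjjj" (len 7), cursors c4@3 c1@7 c2@7 c3@7, authorship ..4.123
After op 6 (move_right): buffer="uzjkjjj" (len 7), cursors c4@4 c1@7 c2@7 c3@7, authorship ..4.123
After op 7 (insert('p')): buffer="uzjkpjjjppp" (len 11), cursors c4@5 c1@11 c2@11 c3@11, authorship ..4.4123123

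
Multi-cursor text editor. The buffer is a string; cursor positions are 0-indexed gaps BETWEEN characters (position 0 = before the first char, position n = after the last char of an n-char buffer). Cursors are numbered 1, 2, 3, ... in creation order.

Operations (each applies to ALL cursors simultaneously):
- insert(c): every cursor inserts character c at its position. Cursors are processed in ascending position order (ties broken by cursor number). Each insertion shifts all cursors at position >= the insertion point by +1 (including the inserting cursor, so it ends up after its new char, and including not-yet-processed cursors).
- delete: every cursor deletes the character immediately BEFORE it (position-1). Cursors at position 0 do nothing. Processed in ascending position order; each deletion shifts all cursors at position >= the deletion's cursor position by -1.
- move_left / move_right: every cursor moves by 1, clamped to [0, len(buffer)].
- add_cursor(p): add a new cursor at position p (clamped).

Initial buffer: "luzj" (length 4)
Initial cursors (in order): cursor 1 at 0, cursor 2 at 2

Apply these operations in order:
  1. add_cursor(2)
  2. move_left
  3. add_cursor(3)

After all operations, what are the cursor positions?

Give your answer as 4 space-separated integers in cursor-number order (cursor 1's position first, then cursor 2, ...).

After op 1 (add_cursor(2)): buffer="luzj" (len 4), cursors c1@0 c2@2 c3@2, authorship ....
After op 2 (move_left): buffer="luzj" (len 4), cursors c1@0 c2@1 c3@1, authorship ....
After op 3 (add_cursor(3)): buffer="luzj" (len 4), cursors c1@0 c2@1 c3@1 c4@3, authorship ....

Answer: 0 1 1 3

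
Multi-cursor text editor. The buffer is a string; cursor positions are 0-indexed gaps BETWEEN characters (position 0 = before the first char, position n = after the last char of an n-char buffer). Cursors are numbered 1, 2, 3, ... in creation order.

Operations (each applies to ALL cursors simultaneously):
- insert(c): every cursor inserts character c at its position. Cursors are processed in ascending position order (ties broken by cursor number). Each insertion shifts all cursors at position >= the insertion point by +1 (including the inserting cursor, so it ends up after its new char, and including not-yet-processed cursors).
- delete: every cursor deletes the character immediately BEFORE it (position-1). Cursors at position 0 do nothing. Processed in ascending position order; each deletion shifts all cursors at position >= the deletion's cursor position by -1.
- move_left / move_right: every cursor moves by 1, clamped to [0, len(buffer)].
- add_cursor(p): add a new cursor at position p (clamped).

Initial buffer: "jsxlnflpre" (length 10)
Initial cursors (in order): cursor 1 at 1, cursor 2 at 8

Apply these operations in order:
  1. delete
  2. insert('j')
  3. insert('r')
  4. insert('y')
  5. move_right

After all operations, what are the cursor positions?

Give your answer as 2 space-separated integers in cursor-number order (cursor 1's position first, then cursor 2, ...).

After op 1 (delete): buffer="sxlnflre" (len 8), cursors c1@0 c2@6, authorship ........
After op 2 (insert('j')): buffer="jsxlnfljre" (len 10), cursors c1@1 c2@8, authorship 1......2..
After op 3 (insert('r')): buffer="jrsxlnfljrre" (len 12), cursors c1@2 c2@10, authorship 11......22..
After op 4 (insert('y')): buffer="jrysxlnfljryre" (len 14), cursors c1@3 c2@12, authorship 111......222..
After op 5 (move_right): buffer="jrysxlnfljryre" (len 14), cursors c1@4 c2@13, authorship 111......222..

Answer: 4 13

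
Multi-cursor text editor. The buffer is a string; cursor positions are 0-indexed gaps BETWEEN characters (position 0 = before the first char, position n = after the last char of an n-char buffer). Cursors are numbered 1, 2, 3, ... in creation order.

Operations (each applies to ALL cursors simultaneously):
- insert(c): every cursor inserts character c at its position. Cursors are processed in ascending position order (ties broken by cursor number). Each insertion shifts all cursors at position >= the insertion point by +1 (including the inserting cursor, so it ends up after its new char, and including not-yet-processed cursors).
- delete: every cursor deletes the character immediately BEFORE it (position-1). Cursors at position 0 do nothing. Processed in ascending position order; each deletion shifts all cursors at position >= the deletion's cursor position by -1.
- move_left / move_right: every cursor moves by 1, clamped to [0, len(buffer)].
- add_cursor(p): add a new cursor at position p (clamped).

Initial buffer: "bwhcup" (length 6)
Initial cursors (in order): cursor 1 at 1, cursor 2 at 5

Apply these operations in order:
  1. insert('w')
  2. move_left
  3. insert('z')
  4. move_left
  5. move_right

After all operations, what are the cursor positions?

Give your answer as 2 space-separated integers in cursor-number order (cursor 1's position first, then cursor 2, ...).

After op 1 (insert('w')): buffer="bwwhcuwp" (len 8), cursors c1@2 c2@7, authorship .1....2.
After op 2 (move_left): buffer="bwwhcuwp" (len 8), cursors c1@1 c2@6, authorship .1....2.
After op 3 (insert('z')): buffer="bzwwhcuzwp" (len 10), cursors c1@2 c2@8, authorship .11....22.
After op 4 (move_left): buffer="bzwwhcuzwp" (len 10), cursors c1@1 c2@7, authorship .11....22.
After op 5 (move_right): buffer="bzwwhcuzwp" (len 10), cursors c1@2 c2@8, authorship .11....22.

Answer: 2 8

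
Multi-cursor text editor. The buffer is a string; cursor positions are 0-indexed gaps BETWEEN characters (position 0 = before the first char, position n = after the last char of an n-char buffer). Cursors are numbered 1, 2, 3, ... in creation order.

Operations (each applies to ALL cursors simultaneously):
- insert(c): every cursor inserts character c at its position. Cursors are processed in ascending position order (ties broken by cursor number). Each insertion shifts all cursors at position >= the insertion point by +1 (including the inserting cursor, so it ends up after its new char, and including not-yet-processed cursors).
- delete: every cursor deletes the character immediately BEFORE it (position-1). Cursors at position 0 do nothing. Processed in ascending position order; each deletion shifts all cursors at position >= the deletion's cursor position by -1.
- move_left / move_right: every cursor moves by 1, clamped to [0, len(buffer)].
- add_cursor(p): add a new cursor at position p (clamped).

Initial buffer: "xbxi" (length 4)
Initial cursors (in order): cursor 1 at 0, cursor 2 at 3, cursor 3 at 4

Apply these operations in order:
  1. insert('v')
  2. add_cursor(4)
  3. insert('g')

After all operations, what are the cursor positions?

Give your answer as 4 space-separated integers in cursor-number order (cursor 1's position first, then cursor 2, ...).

Answer: 2 8 11 6

Derivation:
After op 1 (insert('v')): buffer="vxbxviv" (len 7), cursors c1@1 c2@5 c3@7, authorship 1...2.3
After op 2 (add_cursor(4)): buffer="vxbxviv" (len 7), cursors c1@1 c4@4 c2@5 c3@7, authorship 1...2.3
After op 3 (insert('g')): buffer="vgxbxgvgivg" (len 11), cursors c1@2 c4@6 c2@8 c3@11, authorship 11...422.33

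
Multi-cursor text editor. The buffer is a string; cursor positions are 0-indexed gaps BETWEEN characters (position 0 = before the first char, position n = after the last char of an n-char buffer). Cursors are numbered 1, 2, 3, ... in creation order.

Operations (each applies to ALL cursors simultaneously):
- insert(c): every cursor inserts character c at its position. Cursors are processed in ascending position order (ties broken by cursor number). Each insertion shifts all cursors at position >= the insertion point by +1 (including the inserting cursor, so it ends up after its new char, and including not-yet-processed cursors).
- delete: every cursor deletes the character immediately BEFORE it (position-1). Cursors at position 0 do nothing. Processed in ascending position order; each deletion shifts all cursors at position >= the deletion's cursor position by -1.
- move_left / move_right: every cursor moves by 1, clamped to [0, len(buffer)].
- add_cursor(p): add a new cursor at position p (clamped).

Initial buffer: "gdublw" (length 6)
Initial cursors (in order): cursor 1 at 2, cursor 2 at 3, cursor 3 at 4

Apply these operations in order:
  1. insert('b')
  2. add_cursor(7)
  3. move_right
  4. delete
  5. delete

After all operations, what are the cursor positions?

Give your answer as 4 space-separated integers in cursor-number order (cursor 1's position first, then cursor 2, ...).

After op 1 (insert('b')): buffer="gdbubbblw" (len 9), cursors c1@3 c2@5 c3@7, authorship ..1.2.3..
After op 2 (add_cursor(7)): buffer="gdbubbblw" (len 9), cursors c1@3 c2@5 c3@7 c4@7, authorship ..1.2.3..
After op 3 (move_right): buffer="gdbubbblw" (len 9), cursors c1@4 c2@6 c3@8 c4@8, authorship ..1.2.3..
After op 4 (delete): buffer="gdbbw" (len 5), cursors c1@3 c2@4 c3@4 c4@4, authorship ..12.
After op 5 (delete): buffer="w" (len 1), cursors c1@0 c2@0 c3@0 c4@0, authorship .

Answer: 0 0 0 0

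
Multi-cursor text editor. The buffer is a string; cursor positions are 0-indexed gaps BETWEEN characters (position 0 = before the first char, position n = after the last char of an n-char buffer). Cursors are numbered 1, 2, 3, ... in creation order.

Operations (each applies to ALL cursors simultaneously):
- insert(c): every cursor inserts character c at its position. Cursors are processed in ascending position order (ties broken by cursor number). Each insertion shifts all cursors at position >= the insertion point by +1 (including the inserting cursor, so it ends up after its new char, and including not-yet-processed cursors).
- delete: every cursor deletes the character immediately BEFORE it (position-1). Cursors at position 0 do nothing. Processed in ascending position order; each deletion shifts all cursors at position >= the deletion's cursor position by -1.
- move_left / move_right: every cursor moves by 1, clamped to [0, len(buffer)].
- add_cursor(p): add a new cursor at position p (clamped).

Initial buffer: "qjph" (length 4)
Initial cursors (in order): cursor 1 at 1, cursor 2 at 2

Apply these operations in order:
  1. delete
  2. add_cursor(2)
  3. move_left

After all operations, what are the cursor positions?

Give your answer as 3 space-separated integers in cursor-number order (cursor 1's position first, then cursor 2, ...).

After op 1 (delete): buffer="ph" (len 2), cursors c1@0 c2@0, authorship ..
After op 2 (add_cursor(2)): buffer="ph" (len 2), cursors c1@0 c2@0 c3@2, authorship ..
After op 3 (move_left): buffer="ph" (len 2), cursors c1@0 c2@0 c3@1, authorship ..

Answer: 0 0 1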